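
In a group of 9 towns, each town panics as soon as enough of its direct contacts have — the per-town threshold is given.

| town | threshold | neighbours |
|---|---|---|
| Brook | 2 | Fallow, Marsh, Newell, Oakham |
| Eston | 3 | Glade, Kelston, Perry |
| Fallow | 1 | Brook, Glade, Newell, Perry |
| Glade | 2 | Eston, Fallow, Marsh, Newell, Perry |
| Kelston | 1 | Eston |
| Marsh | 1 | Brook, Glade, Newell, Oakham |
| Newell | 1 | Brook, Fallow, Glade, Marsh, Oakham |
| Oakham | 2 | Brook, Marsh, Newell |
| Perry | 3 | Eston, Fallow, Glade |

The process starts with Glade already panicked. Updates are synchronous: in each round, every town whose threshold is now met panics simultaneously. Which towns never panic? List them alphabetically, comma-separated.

Eston, Kelston, Perry

Round 1 — Glade panics (initial).
Round 2 — checking thresholds:
  Eston: 1 of 3 neighbours < 3, holds.
  Fallow: 1 of 4 neighbours ≥ 1, panics.
  Marsh: 1 of 4 neighbours ≥ 1, panics.
  Newell: 1 of 5 neighbours ≥ 1, panics.
  Perry: 1 of 3 neighbours < 3, holds.
Round 3 — checking thresholds:
  Brook: 3 of 4 neighbours ≥ 2, panics.
  Eston: 1 of 3 neighbours < 3, holds.
  Oakham: 2 of 3 neighbours ≥ 2, panics.
  Perry: 2 of 3 neighbours < 3, holds.
Round 4 — no new panics; cascade stops.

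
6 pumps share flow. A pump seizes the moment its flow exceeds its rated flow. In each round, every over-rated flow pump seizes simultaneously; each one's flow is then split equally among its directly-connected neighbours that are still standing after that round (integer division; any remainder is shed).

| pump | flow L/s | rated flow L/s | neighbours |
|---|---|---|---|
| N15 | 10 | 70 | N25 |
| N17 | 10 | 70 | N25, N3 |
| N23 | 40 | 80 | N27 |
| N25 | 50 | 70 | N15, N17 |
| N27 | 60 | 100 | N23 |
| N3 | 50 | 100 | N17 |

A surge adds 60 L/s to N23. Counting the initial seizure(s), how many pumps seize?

2

Round 1 — N23 at 100 > 80. N23 seizes.
  N23 sheds 100 L/s to N27: 100 each.
    N27: 60+100 = 160 > 100
Round 2 — N27 seizes.
  N27 sheds 160 L/s: no online neighbours, lost.
No further seizures.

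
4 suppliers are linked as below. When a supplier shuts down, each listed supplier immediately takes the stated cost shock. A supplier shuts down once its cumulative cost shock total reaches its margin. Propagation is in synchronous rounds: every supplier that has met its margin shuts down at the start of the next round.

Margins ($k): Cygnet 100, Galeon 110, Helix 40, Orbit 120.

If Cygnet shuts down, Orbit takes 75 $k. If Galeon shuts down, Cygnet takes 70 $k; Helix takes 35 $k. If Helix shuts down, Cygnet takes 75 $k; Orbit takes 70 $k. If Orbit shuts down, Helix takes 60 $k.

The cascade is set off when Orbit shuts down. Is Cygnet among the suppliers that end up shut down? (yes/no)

Round 1 — Orbit shuts down (initial).
  Helix: +60 → 60 ≥ 40
Round 2 — Helix shuts down.
  Cygnet: +75 → 75 < 100
No further shutdowns.

no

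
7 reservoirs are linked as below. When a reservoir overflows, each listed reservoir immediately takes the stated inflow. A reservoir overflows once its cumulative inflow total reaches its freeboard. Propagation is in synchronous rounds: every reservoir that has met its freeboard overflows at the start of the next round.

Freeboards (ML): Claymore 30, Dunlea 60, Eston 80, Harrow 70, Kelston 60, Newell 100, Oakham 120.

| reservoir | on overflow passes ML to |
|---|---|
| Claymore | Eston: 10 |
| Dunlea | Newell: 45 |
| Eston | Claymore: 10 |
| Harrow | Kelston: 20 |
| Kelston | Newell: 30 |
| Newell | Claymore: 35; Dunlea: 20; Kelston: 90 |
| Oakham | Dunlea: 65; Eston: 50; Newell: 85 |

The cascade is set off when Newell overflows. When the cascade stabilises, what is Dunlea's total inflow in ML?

Round 1 — Newell overflows (initial).
  Claymore: +35 → 35 ≥ 30
  Dunlea: +20 → 20 < 60
  Kelston: +90 → 90 ≥ 60
Round 2 — Claymore, Kelston overflow.
  Eston: +10 → 10 < 80
No further overflows.

20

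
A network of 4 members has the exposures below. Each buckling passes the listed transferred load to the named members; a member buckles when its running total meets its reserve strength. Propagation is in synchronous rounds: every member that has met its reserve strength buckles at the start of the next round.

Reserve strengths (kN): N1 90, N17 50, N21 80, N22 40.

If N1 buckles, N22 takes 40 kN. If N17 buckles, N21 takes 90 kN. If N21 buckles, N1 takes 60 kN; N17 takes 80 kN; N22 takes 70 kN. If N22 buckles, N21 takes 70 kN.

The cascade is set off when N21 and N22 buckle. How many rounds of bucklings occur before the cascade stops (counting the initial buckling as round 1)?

Round 1 — N21, N22 buckle (initial).
  N1: +60 → 60 < 90
  N17: +80 → 80 ≥ 50
Round 2 — N17 buckles.
No further bucklings.

2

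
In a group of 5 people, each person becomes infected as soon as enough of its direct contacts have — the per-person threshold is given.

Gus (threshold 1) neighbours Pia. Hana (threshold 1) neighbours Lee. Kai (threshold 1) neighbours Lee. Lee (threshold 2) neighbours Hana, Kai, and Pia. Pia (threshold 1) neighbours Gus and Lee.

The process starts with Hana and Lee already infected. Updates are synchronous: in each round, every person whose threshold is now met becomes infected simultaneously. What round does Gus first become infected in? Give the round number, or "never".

3

Round 1 — Hana, Lee become infected (initial).
Round 2 — checking thresholds:
  Kai: 1 of 1 neighbours ≥ 1, becomes infected.
  Pia: 1 of 2 neighbours ≥ 1, becomes infected.
Round 3 — checking thresholds:
  Gus: 1 of 1 neighbours ≥ 1, becomes infected.
Round 4 — no new infections; cascade stops.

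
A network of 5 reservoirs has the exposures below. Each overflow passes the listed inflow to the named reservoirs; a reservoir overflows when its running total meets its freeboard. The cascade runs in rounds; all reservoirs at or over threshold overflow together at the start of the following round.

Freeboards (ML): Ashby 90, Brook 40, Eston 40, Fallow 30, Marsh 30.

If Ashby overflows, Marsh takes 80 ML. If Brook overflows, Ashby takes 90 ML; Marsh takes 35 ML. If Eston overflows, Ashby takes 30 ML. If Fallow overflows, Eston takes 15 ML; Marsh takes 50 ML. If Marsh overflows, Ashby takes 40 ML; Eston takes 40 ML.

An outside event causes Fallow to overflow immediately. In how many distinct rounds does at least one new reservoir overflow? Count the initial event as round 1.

3

Round 1 — Fallow overflows (initial).
  Eston: +15 → 15 < 40
  Marsh: +50 → 50 ≥ 30
Round 2 — Marsh overflows.
  Ashby: +40 → 40 < 90
  Eston: +40 → 55 ≥ 40
Round 3 — Eston overflows.
  Ashby: +30 → 70 < 90
No further overflows.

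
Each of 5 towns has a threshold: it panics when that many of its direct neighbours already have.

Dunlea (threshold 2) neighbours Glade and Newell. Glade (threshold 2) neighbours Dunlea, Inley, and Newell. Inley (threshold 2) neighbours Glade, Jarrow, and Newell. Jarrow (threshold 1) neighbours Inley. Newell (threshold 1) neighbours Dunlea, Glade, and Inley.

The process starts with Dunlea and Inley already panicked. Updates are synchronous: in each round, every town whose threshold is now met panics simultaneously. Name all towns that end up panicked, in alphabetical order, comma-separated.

Round 1 — Dunlea, Inley panic (initial).
Round 2 — checking thresholds:
  Glade: 2 of 3 neighbours ≥ 2, panics.
  Jarrow: 1 of 1 neighbours ≥ 1, panics.
  Newell: 2 of 3 neighbours ≥ 1, panics.
Round 3 — no new panics; cascade stops.

Dunlea, Glade, Inley, Jarrow, Newell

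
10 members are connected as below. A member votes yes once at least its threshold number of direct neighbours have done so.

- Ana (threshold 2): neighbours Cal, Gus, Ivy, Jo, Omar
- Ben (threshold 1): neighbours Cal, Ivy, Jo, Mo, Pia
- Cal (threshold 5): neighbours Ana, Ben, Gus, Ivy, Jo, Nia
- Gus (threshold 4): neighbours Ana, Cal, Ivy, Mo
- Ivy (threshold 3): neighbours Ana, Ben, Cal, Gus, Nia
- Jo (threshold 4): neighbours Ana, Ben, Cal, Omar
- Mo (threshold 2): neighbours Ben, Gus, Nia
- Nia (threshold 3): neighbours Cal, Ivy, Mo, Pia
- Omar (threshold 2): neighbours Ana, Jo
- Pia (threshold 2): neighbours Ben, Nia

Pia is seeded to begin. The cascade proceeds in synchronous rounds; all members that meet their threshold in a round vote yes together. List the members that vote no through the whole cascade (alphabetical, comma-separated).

Ana, Cal, Gus, Ivy, Jo, Mo, Nia, Omar

Round 1 — Pia votes yes (initial).
Round 2 — checking thresholds:
  Ben: 1 of 5 neighbours ≥ 1, votes yes.
  Nia: 1 of 4 neighbours < 3, holds.
Round 3 — no new yes votes; cascade stops.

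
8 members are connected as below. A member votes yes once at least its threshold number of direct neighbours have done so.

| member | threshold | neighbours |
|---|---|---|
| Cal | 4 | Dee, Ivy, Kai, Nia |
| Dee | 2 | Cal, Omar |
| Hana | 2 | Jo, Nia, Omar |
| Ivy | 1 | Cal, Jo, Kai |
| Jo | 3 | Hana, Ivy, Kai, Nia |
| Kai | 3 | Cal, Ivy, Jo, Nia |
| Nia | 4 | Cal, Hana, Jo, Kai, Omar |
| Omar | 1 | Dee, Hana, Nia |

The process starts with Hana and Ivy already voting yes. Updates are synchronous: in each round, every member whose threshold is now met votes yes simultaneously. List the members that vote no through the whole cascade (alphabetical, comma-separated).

Round 1 — Hana, Ivy vote yes (initial).
Round 2 — checking thresholds:
  Cal: 1 of 4 neighbours < 4, below threshold.
  Jo: 2 of 4 neighbours < 3, below threshold.
  Kai: 1 of 4 neighbours < 3, below threshold.
  Nia: 1 of 5 neighbours < 4, below threshold.
  Omar: 1 of 3 neighbours ≥ 1, votes yes.
Round 3 — no new yes votes; cascade stops.

Cal, Dee, Jo, Kai, Nia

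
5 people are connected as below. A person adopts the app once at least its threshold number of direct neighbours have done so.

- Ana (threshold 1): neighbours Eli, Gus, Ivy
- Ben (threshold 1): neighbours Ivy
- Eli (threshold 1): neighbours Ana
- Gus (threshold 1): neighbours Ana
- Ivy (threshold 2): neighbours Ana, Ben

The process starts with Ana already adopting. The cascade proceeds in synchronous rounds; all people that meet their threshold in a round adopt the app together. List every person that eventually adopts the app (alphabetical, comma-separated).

Ana, Eli, Gus

Round 1 — Ana adopts the app (initial).
Round 2 — checking thresholds:
  Eli: 1 of 1 neighbours ≥ 1, adopts the app.
  Gus: 1 of 1 neighbours ≥ 1, adopts the app.
  Ivy: 1 of 2 neighbours < 2, below threshold.
Round 3 — no new adoptions; cascade stops.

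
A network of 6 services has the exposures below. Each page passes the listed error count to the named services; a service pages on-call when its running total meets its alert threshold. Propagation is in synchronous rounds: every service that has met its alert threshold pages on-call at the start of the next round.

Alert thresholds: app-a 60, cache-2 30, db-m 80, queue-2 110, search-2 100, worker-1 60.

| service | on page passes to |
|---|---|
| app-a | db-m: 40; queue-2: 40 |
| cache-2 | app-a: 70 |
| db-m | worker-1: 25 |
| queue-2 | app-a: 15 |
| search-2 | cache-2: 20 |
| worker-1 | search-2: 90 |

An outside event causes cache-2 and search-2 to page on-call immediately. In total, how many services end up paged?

3

Round 1 — cache-2, search-2 page on-call (initial).
  app-a: +70 → 70 ≥ 60
Round 2 — app-a pages on-call.
  db-m: +40 → 40 < 80
  queue-2: +40 → 40 < 110
No further pages.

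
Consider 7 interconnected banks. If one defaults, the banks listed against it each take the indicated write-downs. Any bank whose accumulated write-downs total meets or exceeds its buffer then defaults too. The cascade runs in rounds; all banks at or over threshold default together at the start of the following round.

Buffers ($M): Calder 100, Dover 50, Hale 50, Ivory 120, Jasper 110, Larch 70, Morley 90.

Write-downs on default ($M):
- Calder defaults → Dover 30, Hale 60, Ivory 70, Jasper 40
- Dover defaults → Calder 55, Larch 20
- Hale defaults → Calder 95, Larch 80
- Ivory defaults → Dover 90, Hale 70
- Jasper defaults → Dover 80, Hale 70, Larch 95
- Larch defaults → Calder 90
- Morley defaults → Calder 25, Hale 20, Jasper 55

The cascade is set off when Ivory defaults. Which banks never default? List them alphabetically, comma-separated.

Jasper, Morley

Round 1 — Ivory defaults (initial).
  Dover: +90 → 90 ≥ 50
  Hale: +70 → 70 ≥ 50
Round 2 — Dover, Hale default.
  Calder: +55+95 → 150 ≥ 100
  Larch: +20+80 → 100 ≥ 70
Round 3 — Calder, Larch default.
  Jasper: +40 → 40 < 110
No further defaults.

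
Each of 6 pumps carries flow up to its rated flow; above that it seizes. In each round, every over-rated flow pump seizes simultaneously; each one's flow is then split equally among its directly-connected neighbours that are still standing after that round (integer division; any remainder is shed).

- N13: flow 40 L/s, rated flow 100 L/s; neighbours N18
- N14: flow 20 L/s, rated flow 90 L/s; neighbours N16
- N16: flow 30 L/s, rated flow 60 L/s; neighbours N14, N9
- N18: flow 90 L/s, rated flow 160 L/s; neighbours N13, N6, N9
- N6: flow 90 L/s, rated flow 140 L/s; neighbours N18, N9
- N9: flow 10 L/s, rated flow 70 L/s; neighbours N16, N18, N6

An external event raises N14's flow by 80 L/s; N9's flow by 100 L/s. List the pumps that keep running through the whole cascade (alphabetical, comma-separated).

Round 1 — N14 at 100 > 90; N9 at 110 > 70. N14, N9 seize.
  N14 sheds 100 L/s to N16: 100 each.
    N16: 30+100 = 130 > 60
  N9 sheds 110 L/s to N16, N18, N6: 36 each (2 lost).
    N16: 130+36 = 166 > 60
    N18: 90+36 = 126 ≤ 160
    N6: 90+36 = 126 ≤ 140
Round 2 — N16 seizes.
  N16 sheds 166 L/s: no online neighbours, lost.
No further seizures.

N13, N18, N6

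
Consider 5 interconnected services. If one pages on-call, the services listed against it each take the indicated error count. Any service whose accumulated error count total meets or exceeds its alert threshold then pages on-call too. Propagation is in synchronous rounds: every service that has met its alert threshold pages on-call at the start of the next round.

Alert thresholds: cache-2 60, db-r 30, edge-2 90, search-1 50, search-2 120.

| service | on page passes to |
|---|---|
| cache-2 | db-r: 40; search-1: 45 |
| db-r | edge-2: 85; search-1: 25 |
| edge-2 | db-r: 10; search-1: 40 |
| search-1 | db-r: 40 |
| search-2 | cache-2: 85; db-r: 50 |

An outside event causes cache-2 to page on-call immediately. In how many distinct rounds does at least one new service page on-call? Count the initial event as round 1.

Round 1 — cache-2 pages on-call (initial).
  db-r: +40 → 40 ≥ 30
  search-1: +45 → 45 < 50
Round 2 — db-r pages on-call.
  edge-2: +85 → 85 < 90
  search-1: +25 → 70 ≥ 50
Round 3 — search-1 pages on-call.
No further pages.

3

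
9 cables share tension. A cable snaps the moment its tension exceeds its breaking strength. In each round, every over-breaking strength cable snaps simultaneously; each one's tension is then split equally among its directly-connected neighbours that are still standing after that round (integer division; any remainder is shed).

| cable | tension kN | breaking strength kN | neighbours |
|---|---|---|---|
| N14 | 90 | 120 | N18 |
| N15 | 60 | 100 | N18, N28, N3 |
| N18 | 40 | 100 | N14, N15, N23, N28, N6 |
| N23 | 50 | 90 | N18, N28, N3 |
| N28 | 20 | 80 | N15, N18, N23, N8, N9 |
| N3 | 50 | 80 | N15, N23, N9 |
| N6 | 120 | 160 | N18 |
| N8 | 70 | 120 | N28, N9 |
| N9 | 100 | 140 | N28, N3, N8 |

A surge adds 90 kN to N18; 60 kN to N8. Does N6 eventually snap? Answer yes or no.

Round 1 — N18 at 130 > 100; N8 at 130 > 120. N18, N8 snap.
  N18 sheds 130 kN to N14, N15, N23, N28, N6: 26 each.
    N14: 90+26 = 116 ≤ 120
    N15: 60+26 = 86 ≤ 100
    N23: 50+26 = 76 ≤ 90
    N28: 20+26 = 46 ≤ 80
    N6: 120+26 = 146 ≤ 160
  N8 sheds 130 kN to N28, N9: 65 each.
    N28: 46+65 = 111 > 80
    N9: 100+65 = 165 > 140
Round 2 — N28, N9 snap.
  N28 sheds 111 kN to N15, N23: 55 each (1 lost).
    N15: 86+55 = 141 > 100
    N23: 76+55 = 131 > 90
  N9 sheds 165 kN to N3: 165 each.
    N3: 50+165 = 215 > 80
Round 3 — N15, N23, N3 snap.
  N15 sheds 141 kN: no online neighbours, lost.
  N23 sheds 131 kN: no online neighbours, lost.
  N3 sheds 215 kN: no online neighbours, lost.
No further breaks.

no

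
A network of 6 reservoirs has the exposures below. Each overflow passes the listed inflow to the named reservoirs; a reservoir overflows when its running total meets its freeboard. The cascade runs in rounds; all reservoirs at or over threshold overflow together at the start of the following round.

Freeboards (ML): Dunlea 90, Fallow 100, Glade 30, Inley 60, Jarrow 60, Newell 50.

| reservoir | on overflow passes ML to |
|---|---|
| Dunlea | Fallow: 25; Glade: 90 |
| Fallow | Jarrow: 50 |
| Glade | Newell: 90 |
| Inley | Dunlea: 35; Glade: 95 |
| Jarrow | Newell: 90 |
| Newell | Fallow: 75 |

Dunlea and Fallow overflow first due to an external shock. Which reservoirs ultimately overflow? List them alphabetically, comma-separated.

Dunlea, Fallow, Glade, Newell

Round 1 — Dunlea, Fallow overflow (initial).
  Glade: +90 → 90 ≥ 30
  Jarrow: +50 → 50 < 60
Round 2 — Glade overflows.
  Newell: +90 → 90 ≥ 50
Round 3 — Newell overflows.
No further overflows.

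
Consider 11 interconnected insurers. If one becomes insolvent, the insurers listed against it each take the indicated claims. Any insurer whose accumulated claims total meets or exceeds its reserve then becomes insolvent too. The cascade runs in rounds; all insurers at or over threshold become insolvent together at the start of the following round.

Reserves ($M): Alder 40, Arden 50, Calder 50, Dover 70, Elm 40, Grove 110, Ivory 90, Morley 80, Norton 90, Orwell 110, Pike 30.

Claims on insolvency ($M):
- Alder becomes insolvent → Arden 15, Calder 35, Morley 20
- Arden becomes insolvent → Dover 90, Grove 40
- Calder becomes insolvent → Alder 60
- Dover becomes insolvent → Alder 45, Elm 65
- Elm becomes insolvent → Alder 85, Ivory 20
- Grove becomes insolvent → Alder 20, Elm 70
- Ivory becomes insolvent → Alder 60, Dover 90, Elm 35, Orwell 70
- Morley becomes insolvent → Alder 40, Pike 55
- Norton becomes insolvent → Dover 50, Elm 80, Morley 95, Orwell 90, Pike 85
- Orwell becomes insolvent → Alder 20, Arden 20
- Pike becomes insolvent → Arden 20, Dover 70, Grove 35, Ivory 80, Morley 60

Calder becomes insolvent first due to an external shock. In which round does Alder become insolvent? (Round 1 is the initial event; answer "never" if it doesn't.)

2

Round 1 — Calder becomes insolvent (initial).
  Alder: +60 → 60 ≥ 40
Round 2 — Alder becomes insolvent.
  Arden: +15 → 15 < 50
  Morley: +20 → 20 < 80
No further insolvencies.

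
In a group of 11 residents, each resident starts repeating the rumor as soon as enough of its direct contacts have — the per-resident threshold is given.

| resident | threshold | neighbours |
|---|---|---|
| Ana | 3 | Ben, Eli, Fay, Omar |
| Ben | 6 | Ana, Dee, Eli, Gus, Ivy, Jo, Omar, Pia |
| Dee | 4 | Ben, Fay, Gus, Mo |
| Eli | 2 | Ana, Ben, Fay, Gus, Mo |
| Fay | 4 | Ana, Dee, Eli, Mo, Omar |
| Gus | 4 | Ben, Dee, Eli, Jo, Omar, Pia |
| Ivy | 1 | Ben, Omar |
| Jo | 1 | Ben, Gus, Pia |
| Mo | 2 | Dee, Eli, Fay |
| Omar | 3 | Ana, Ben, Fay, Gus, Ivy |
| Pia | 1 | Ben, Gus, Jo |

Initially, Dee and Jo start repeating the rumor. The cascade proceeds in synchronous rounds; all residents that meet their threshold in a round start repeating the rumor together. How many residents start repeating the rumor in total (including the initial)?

3

Round 1 — Dee, Jo start repeating the rumor (initial).
Round 2 — checking thresholds:
  Ben: 2 of 8 neighbours < 6, not yet.
  Fay: 1 of 5 neighbours < 4, not yet.
  Gus: 2 of 6 neighbours < 4, not yet.
  Mo: 1 of 3 neighbours < 2, not yet.
  Pia: 1 of 3 neighbours ≥ 1, starts repeating the rumor.
Round 3 — no new spreads; cascade stops.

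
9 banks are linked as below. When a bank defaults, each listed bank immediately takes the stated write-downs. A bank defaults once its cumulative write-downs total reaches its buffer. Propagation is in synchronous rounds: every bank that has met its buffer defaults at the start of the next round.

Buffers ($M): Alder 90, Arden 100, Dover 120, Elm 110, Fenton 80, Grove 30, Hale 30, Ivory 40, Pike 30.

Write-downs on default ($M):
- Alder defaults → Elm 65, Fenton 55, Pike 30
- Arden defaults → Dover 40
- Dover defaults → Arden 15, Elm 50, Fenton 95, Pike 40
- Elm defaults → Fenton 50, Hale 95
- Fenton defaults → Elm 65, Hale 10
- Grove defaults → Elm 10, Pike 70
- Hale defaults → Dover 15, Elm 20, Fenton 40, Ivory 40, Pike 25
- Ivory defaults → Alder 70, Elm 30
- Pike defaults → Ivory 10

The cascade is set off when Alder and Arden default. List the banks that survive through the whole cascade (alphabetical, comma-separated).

Dover, Elm, Fenton, Grove, Hale, Ivory

Round 1 — Alder, Arden default (initial).
  Dover: +40 → 40 < 120
  Elm: +65 → 65 < 110
  Fenton: +55 → 55 < 80
  Pike: +30 → 30 ≥ 30
Round 2 — Pike defaults.
  Ivory: +10 → 10 < 40
No further defaults.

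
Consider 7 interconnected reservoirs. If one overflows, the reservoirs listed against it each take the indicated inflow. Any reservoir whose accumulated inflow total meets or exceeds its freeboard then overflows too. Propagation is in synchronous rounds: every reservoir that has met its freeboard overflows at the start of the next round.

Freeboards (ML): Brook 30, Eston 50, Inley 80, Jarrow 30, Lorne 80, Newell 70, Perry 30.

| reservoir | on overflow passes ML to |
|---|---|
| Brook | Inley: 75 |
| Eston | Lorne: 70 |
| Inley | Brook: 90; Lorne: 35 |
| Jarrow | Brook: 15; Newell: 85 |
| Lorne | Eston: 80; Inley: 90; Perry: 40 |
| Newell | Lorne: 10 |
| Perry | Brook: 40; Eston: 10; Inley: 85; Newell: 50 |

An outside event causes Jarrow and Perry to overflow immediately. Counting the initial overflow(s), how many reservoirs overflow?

Round 1 — Jarrow, Perry overflow (initial).
  Brook: +15+40 → 55 ≥ 30
  Eston: +10 → 10 < 50
  Inley: +85 → 85 ≥ 80
  Newell: +85+50 → 135 ≥ 70
Round 2 — Brook, Inley, Newell overflow.
  Lorne: +35+10 → 45 < 80
No further overflows.

5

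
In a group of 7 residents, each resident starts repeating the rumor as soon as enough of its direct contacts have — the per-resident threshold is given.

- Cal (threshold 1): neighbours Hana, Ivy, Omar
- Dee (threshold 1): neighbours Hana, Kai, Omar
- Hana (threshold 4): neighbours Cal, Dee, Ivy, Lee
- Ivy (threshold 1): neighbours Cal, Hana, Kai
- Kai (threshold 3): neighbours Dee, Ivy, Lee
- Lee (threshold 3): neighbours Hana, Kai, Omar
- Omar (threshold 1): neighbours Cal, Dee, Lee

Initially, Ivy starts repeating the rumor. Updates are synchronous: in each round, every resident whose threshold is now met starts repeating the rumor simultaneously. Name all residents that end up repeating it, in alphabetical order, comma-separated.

Cal, Dee, Ivy, Omar

Round 1 — Ivy starts repeating the rumor (initial).
Round 2 — checking thresholds:
  Cal: 1 of 3 neighbours ≥ 1, starts repeating the rumor.
  Hana: 1 of 4 neighbours < 4, not yet.
  Kai: 1 of 3 neighbours < 3, not yet.
Round 3 — checking thresholds:
  Hana: 2 of 4 neighbours < 4, not yet.
  Kai: 1 of 3 neighbours < 3, not yet.
  Omar: 1 of 3 neighbours ≥ 1, starts repeating the rumor.
Round 4 — checking thresholds:
  Dee: 1 of 3 neighbours ≥ 1, starts repeating the rumor.
  Hana: 2 of 4 neighbours < 4, not yet.
  Kai: 1 of 3 neighbours < 3, not yet.
  Lee: 1 of 3 neighbours < 3, not yet.
Round 5 — no new spreads; cascade stops.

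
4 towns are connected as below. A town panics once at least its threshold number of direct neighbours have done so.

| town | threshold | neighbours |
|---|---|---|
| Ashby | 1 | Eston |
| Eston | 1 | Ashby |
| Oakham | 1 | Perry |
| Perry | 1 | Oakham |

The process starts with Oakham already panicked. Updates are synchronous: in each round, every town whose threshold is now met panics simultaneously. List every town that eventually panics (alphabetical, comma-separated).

Oakham, Perry

Round 1 — Oakham panics (initial).
Round 2 — checking thresholds:
  Perry: 1 of 1 neighbours ≥ 1, panics.
Round 3 — no new panics; cascade stops.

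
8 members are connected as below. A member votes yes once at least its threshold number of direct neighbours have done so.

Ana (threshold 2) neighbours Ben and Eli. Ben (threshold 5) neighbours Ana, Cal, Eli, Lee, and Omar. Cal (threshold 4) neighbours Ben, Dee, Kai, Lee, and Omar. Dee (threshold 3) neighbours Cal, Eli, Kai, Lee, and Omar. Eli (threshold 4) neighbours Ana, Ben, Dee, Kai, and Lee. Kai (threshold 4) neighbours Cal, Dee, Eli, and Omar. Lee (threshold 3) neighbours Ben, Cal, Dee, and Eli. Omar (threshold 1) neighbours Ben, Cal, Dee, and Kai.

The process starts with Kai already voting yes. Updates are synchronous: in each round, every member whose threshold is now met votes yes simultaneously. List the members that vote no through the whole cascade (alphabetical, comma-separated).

Round 1 — Kai votes yes (initial).
Round 2 — checking thresholds:
  Cal: 1 of 5 neighbours < 4, below threshold.
  Dee: 1 of 5 neighbours < 3, below threshold.
  Eli: 1 of 5 neighbours < 4, below threshold.
  Omar: 1 of 4 neighbours ≥ 1, votes yes.
Round 3 — no new yes votes; cascade stops.

Ana, Ben, Cal, Dee, Eli, Lee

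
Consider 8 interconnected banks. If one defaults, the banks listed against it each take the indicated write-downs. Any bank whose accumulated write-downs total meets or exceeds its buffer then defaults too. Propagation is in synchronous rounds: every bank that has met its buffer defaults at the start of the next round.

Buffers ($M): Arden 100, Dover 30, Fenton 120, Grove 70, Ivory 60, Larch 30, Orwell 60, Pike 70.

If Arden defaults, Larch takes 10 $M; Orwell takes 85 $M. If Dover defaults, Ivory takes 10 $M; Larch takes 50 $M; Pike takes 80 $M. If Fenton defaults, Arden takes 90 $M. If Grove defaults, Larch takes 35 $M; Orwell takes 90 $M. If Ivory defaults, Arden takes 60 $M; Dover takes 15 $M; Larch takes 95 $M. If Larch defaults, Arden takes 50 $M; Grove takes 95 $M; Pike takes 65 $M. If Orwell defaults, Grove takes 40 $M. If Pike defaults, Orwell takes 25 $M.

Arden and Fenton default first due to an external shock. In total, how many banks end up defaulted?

3

Round 1 — Arden, Fenton default (initial).
  Larch: +10 → 10 < 30
  Orwell: +85 → 85 ≥ 60
Round 2 — Orwell defaults.
  Grove: +40 → 40 < 70
No further defaults.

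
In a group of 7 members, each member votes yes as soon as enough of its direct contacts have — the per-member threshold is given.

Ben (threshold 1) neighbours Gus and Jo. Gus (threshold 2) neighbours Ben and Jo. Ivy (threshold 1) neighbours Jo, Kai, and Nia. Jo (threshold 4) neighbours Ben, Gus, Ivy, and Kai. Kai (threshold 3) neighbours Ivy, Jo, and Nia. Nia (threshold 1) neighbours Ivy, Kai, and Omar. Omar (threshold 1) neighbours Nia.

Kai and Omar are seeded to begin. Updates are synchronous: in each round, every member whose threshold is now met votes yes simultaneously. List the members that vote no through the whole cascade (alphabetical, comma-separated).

Round 1 — Kai, Omar vote yes (initial).
Round 2 — checking thresholds:
  Ivy: 1 of 3 neighbours ≥ 1, votes yes.
  Jo: 1 of 4 neighbours < 4, not yet.
  Nia: 2 of 3 neighbours ≥ 1, votes yes.
Round 3 — no new yes votes; cascade stops.

Ben, Gus, Jo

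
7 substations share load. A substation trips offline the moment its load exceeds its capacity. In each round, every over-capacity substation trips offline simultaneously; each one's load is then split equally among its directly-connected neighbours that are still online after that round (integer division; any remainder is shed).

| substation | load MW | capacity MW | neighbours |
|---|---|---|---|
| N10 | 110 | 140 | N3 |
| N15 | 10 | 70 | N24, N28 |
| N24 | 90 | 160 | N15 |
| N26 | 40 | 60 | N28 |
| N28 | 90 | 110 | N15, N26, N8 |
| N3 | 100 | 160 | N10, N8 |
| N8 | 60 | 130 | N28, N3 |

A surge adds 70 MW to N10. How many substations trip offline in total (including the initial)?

7

Round 1 — N10 at 180 > 140. N10 trips offline.
  N10 sheds 180 MW to N3: 180 each.
    N3: 100+180 = 280 > 160
Round 2 — N3 trips offline.
  N3 sheds 280 MW to N8: 280 each.
    N8: 60+280 = 340 > 130
Round 3 — N8 trips offline.
  N8 sheds 340 MW to N28: 340 each.
    N28: 90+340 = 430 > 110
Round 4 — N28 trips offline.
  N28 sheds 430 MW to N15, N26: 215 each.
    N15: 10+215 = 225 > 70
    N26: 40+215 = 255 > 60
Round 5 — N15, N26 trip offline.
  N15 sheds 225 MW to N24: 225 each.
    N24: 90+225 = 315 > 160
  N26 sheds 255 MW: no online neighbours, lost.
Round 6 — N24 trips offline.
  N24 sheds 315 MW: no online neighbours, lost.
No further trips.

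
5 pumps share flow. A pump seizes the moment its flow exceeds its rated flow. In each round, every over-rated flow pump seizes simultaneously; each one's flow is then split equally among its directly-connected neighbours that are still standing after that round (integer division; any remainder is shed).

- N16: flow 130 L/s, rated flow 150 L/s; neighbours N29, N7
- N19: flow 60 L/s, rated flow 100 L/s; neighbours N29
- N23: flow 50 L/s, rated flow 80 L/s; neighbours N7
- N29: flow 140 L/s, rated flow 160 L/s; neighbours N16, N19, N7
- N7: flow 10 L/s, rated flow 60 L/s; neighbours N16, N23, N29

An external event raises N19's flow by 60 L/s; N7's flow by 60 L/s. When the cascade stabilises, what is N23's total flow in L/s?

Round 1 — N19 at 120 > 100; N7 at 70 > 60. N19, N7 seize.
  N19 sheds 120 L/s to N29: 120 each.
    N29: 140+120 = 260 > 160
  N7 sheds 70 L/s to N16, N23, N29: 23 each (1 lost).
    N16: 130+23 = 153 > 150
    N23: 50+23 = 73 ≤ 80
    N29: 260+23 = 283 > 160
Round 2 — N16, N29 seize.
  N16 sheds 153 L/s: no online neighbours, lost.
  N29 sheds 283 L/s: no online neighbours, lost.
No further seizures.

73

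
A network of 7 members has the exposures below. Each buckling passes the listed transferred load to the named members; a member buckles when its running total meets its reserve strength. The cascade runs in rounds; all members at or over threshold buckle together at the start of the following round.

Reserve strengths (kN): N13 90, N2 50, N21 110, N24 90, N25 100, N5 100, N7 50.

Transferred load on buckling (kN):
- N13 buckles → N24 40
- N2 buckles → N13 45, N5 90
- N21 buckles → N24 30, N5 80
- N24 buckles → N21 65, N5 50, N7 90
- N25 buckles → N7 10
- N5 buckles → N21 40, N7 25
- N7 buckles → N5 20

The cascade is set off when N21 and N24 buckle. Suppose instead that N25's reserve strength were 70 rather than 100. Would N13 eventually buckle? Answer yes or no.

With N25's reserve strength at 70:
Round 1 — N21, N24 buckle (initial).
  N5: +80+50 → 130 ≥ 100
  N7: +90 → 90 ≥ 50
Round 2 — N5, N7 buckle.
No further bucklings.

no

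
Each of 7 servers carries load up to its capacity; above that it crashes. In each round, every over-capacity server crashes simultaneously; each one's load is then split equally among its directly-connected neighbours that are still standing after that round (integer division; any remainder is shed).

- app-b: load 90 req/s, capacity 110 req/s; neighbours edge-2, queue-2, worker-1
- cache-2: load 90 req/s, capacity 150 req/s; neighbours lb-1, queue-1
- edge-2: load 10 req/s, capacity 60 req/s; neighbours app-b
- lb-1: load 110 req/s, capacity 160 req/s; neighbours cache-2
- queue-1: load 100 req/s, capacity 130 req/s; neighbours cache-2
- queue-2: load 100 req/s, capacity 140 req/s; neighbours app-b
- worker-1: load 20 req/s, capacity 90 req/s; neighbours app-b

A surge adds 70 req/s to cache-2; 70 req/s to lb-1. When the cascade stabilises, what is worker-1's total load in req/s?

20

Round 1 — cache-2 at 160 > 150; lb-1 at 180 > 160. cache-2, lb-1 crash.
  cache-2 sheds 160 req/s to queue-1: 160 each.
    queue-1: 100+160 = 260 > 130
  lb-1 sheds 180 req/s: no online neighbours, lost.
Round 2 — queue-1 crashes.
  queue-1 sheds 260 req/s: no online neighbours, lost.
No further crashes.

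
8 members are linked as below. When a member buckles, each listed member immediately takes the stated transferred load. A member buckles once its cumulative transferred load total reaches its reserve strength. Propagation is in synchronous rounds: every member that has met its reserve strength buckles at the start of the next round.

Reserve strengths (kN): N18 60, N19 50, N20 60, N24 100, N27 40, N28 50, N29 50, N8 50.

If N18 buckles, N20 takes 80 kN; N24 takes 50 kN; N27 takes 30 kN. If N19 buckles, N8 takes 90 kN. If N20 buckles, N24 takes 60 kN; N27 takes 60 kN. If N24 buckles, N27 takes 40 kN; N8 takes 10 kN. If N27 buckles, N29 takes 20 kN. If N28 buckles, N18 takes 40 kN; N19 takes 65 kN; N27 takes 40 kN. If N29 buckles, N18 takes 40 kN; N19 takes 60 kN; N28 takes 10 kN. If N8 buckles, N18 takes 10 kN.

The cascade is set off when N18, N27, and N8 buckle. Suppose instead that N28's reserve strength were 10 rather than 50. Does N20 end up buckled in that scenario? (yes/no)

With N28's reserve strength at 10:
Round 1 — N18, N27, N8 buckle (initial).
  N20: +80 → 80 ≥ 60
  N24: +50 → 50 < 100
  N29: +20 → 20 < 50
Round 2 — N20 buckles.
  N24: +60 → 110 ≥ 100
Round 3 — N24 buckles.
No further bucklings.

yes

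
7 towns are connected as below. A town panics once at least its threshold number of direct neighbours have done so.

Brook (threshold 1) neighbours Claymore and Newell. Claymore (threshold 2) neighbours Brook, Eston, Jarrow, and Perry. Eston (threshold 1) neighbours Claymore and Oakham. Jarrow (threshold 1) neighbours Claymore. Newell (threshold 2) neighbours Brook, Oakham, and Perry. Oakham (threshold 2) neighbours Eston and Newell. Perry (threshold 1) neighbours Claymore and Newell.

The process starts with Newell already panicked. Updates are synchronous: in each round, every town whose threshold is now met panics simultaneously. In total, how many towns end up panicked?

7

Round 1 — Newell panics (initial).
Round 2 — checking thresholds:
  Brook: 1 of 2 neighbours ≥ 1, panics.
  Oakham: 1 of 2 neighbours < 2, below threshold.
  Perry: 1 of 2 neighbours ≥ 1, panics.
Round 3 — checking thresholds:
  Claymore: 2 of 4 neighbours ≥ 2, panics.
  Oakham: 1 of 2 neighbours < 2, below threshold.
Round 4 — checking thresholds:
  Eston: 1 of 2 neighbours ≥ 1, panics.
  Jarrow: 1 of 1 neighbours ≥ 1, panics.
  Oakham: 1 of 2 neighbours < 2, below threshold.
Round 5 — checking thresholds:
  Oakham: 2 of 2 neighbours ≥ 2, panics.
Round 6 — no new panics; cascade stops.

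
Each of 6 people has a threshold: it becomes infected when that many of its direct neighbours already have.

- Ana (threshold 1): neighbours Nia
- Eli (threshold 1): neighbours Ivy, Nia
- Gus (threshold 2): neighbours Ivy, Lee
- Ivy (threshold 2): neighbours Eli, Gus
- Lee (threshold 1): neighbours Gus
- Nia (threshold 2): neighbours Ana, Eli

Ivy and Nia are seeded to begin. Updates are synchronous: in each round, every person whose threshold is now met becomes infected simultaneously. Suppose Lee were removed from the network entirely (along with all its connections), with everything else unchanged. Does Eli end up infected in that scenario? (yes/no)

yes

With Lee removed:
Round 1 — Ivy, Nia become infected (initial).
Round 2 — checking thresholds:
  Ana: 1 of 1 neighbours ≥ 1, becomes infected.
  Eli: 2 of 2 neighbours ≥ 1, becomes infected.
  Gus: 1 of 1 neighbours < 2, below threshold.
Round 3 — no new infections; cascade stops.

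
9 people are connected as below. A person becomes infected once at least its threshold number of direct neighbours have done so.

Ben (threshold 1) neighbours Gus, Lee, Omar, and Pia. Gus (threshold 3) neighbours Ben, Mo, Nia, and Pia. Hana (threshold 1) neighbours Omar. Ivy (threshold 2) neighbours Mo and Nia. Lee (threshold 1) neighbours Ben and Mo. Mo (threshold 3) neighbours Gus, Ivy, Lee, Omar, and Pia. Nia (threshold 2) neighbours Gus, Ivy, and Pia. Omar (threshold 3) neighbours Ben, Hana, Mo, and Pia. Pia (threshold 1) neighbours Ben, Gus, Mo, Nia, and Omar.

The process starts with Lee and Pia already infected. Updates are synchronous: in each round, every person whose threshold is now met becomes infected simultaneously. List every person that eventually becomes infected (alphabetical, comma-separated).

Round 1 — Lee, Pia become infected (initial).
Round 2 — checking thresholds:
  Ben: 2 of 4 neighbours ≥ 1, becomes infected.
  Gus: 1 of 4 neighbours < 3, not yet.
  Mo: 2 of 5 neighbours < 3, not yet.
  Nia: 1 of 3 neighbours < 2, not yet.
  Omar: 1 of 4 neighbours < 3, not yet.
Round 3 — no new infections; cascade stops.

Ben, Lee, Pia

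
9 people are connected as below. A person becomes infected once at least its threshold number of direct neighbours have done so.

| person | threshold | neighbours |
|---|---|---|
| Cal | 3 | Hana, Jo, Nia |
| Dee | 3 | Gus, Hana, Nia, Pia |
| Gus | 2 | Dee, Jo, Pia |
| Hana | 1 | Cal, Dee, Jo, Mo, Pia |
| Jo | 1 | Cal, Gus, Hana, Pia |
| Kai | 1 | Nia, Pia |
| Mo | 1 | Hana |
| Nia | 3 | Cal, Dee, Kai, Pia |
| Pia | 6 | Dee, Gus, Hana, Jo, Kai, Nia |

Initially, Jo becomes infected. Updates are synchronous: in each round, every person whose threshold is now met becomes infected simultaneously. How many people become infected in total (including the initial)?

3

Round 1 — Jo becomes infected (initial).
Round 2 — checking thresholds:
  Cal: 1 of 3 neighbours < 3, below threshold.
  Gus: 1 of 3 neighbours < 2, below threshold.
  Hana: 1 of 5 neighbours ≥ 1, becomes infected.
  Pia: 1 of 6 neighbours < 6, below threshold.
Round 3 — checking thresholds:
  Cal: 2 of 3 neighbours < 3, below threshold.
  Dee: 1 of 4 neighbours < 3, below threshold.
  Gus: 1 of 3 neighbours < 2, below threshold.
  Mo: 1 of 1 neighbours ≥ 1, becomes infected.
  Pia: 2 of 6 neighbours < 6, below threshold.
Round 4 — no new infections; cascade stops.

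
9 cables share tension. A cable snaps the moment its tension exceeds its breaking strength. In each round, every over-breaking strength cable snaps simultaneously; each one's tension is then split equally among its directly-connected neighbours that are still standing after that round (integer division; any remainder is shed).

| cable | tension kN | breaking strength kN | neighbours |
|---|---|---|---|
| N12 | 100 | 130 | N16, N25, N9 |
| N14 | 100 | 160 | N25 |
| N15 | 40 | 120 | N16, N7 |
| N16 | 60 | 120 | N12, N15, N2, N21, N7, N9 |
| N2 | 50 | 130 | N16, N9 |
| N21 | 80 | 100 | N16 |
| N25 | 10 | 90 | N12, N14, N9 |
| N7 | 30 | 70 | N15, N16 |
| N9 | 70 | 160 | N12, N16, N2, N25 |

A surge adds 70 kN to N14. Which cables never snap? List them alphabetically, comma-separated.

N15, N7

Round 1 — N14 at 170 > 160. N14 snaps.
  N14 sheds 170 kN to N25: 170 each.
    N25: 10+170 = 180 > 90
Round 2 — N25 snaps.
  N25 sheds 180 kN to N12, N9: 90 each.
    N12: 100+90 = 190 > 130
    N9: 70+90 = 160 ≤ 160
Round 3 — N12 snaps.
  N12 sheds 190 kN to N16, N9: 95 each.
    N16: 60+95 = 155 > 120
    N9: 160+95 = 255 > 160
Round 4 — N16, N9 snap.
  N16 sheds 155 kN to N15, N2, N21, N7: 38 each (3 lost).
    N15: 40+38 = 78 ≤ 120
    N2: 50+38 = 88 ≤ 130
    N21: 80+38 = 118 > 100
    N7: 30+38 = 68 ≤ 70
  N9 sheds 255 kN to N2: 255 each.
    N2: 88+255 = 343 > 130
Round 5 — N2, N21 snap.
  N2 sheds 343 kN: no online neighbours, lost.
  N21 sheds 118 kN: no online neighbours, lost.
No further breaks.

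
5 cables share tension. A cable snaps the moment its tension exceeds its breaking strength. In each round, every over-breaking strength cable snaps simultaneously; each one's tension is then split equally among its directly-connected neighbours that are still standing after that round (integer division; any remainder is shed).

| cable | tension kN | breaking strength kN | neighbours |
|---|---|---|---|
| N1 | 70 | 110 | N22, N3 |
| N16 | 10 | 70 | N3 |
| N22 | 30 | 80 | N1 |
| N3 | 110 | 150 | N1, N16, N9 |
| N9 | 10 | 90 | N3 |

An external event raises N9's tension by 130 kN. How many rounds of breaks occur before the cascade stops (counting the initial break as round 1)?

Round 1 — N9 at 140 > 90. N9 snaps.
  N9 sheds 140 kN to N3: 140 each.
    N3: 110+140 = 250 > 150
Round 2 — N3 snaps.
  N3 sheds 250 kN to N1, N16: 125 each.
    N1: 70+125 = 195 > 110
    N16: 10+125 = 135 > 70
Round 3 — N1, N16 snap.
  N1 sheds 195 kN to N22: 195 each.
    N22: 30+195 = 225 > 80
  N16 sheds 135 kN: no online neighbours, lost.
Round 4 — N22 snaps.
  N22 sheds 225 kN: no online neighbours, lost.
No further breaks.

4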